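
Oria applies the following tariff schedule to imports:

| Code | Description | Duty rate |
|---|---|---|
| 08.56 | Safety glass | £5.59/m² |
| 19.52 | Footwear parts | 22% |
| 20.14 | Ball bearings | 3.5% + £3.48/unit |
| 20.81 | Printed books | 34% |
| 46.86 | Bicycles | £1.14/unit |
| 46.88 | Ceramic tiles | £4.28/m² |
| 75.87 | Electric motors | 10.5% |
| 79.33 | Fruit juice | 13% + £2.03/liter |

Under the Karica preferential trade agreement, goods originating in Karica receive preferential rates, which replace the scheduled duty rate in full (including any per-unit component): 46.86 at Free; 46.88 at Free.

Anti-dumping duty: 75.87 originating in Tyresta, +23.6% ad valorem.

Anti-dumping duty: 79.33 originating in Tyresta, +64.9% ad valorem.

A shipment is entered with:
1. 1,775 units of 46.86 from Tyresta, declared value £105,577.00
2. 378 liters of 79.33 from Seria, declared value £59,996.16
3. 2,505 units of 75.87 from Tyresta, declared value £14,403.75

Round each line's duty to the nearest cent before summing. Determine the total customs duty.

Line 1 (46.86, Tyresta, 1,775 units, £105,577.00):
Base rate for 46.86 is £1.14/unit.
46.86 has an FTA preferential rate, but origin Tyresta is not Karica; base rate stands.
Duty = 1,775 × £1.14 = £2,023.50.
Line 2 (79.33, Seria, 378 liters, £59,996.16):
Base rate for 79.33 is 13% + £2.03/liter.
The additional-duty order on 79.33 targets Tyresta, not Seria; it does not apply.
Duty = £59,996.16 × 13% + 378 × £2.03 = £8,566.84.
Line 3 (75.87, Tyresta, 2,505 units, £14,403.75):
Base rate for 75.87 is 10.5%.
Additional duty on 75.87 from Tyresta: +23.6%. Applied ad valorem rate: 10.5% + 23.6% = 34.1%.
Duty = £14,403.75 × 34.1% = £4,911.68.
Total = £2,023.50 + £8,566.84 + £4,911.68 = £15,502.02.

£15,502.02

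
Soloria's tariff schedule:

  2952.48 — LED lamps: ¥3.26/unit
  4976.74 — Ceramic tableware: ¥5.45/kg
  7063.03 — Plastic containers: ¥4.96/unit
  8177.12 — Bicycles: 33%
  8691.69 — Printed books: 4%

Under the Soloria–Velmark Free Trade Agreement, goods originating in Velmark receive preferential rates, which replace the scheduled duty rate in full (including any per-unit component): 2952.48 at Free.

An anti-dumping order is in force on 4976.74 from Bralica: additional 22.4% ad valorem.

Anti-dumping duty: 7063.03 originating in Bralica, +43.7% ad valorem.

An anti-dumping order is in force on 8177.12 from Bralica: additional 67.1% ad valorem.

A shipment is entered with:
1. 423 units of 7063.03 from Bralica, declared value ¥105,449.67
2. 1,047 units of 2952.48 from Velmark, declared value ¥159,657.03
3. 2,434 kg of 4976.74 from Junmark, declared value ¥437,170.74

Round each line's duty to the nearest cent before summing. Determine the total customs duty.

¥61,444.89

Line 1 (7063.03, Bralica, 423 units, ¥105,449.67):
Base rate for 7063.03 is ¥4.96/unit.
Additional duty on 7063.03 from Bralica: +43.7% ad valorem. Applied ad valorem rate = 43.7%.
Duty = ¥105,449.67 × 43.7% + 423 × ¥4.96 = ¥48,179.59.
Line 2 (2952.48, Velmark, 1,047 units, ¥159,657.03):
Base rate for 2952.48 is ¥3.26/unit.
Origin Velmark qualifies under the Soloria–Velmark agreement and 2952.48 is covered: preferential rate Free applies instead.
Duty = ¥159,657.03 × 0% = ¥0.00.
Line 3 (4976.74, Junmark, 2,434 kg, ¥437,170.74):
Base rate for 4976.74 is ¥5.45/kg.
The additional-duty order on 4976.74 targets Bralica, not Junmark; it does not apply.
Duty = 2,434 × ¥5.45 = ¥13,265.30.
Total = ¥48,179.59 + ¥0.00 + ¥13,265.30 = ¥61,444.89.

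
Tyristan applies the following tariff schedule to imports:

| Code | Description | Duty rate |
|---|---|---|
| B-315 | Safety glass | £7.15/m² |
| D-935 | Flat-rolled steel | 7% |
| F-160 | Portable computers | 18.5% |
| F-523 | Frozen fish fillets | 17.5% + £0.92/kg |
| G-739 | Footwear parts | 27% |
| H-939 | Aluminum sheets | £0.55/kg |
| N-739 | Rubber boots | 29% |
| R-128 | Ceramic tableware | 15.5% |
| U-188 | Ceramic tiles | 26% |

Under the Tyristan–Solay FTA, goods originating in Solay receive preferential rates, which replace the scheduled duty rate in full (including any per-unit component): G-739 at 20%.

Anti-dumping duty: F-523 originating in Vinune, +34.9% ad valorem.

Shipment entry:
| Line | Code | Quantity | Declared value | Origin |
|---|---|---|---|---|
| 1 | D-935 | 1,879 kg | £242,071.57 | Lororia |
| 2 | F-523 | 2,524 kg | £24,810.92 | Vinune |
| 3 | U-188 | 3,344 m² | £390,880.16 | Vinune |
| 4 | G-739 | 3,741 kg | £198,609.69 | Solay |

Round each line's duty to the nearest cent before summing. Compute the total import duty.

Line 1 (D-935, Lororia, 1,879 kg, £242,071.57):
Base rate for D-935 is 7%.
Duty = £242,071.57 × 7% = £16,945.01.
Line 2 (F-523, Vinune, 2,524 kg, £24,810.92):
Base rate for F-523 is 17.5% + £0.92/kg.
Additional duty on F-523 from Vinune: +34.9%. Applied ad valorem rate: 17.5% + 34.9% = 52.4%.
Duty = £24,810.92 × 52.4% + 2,524 × £0.92 = £15,323.00.
Line 3 (U-188, Vinune, 3,344 m², £390,880.16):
Base rate for U-188 is 26%.
Duty = £390,880.16 × 26% = £101,628.84.
Line 4 (G-739, Solay, 3,741 kg, £198,609.69):
Base rate for G-739 is 27%.
Origin Solay qualifies under the Tyristan–Solay agreement and G-739 is covered: preferential rate 20% applies instead.
Duty = £198,609.69 × 20% = £39,721.94.
Total = £16,945.01 + £15,323.00 + £101,628.84 + £39,721.94 = £173,618.79.

£173,618.79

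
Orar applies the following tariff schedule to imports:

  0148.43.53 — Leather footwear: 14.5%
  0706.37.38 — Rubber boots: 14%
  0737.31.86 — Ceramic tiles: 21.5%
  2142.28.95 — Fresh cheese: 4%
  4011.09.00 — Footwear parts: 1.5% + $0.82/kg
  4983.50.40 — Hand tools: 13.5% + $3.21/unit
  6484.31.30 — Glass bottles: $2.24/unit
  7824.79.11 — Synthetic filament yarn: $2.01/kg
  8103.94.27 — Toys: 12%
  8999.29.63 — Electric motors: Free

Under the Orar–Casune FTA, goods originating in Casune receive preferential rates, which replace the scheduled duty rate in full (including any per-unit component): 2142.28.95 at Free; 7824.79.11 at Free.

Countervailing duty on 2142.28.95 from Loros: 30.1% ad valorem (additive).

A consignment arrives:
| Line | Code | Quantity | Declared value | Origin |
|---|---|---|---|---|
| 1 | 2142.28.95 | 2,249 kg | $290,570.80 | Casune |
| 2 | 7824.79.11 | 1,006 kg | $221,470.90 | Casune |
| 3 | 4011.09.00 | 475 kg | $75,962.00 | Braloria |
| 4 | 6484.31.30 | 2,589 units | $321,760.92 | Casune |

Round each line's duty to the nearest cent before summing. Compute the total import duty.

Line 1 (2142.28.95, Casune, 2,249 kg, $290,570.80):
Base rate for 2142.28.95 is 4%.
Origin Casune qualifies under the Orar–Casune agreement and 2142.28.95 is covered: preferential rate Free applies instead.
The additional-duty order on 2142.28.95 targets Loros, not Casune; it does not apply.
Duty = $290,570.80 × 0% = $0.00.
Line 2 (7824.79.11, Casune, 1,006 kg, $221,470.90):
Base rate for 7824.79.11 is $2.01/kg.
Origin Casune qualifies under the Orar–Casune agreement and 7824.79.11 is covered: preferential rate Free applies instead.
Duty = $221,470.90 × 0% = $0.00.
Line 3 (4011.09.00, Braloria, 475 kg, $75,962.00):
Base rate for 4011.09.00 is 1.5% + $0.82/kg.
Duty = $75,962.00 × 1.5% + 475 × $0.82 = $1,528.93.
Line 4 (6484.31.30, Casune, 2,589 units, $321,760.92):
Base rate for 6484.31.30 is $2.24/unit.
Origin Casune is the FTA partner but 6484.31.30 is not on the preference list; base rate stands.
Duty = 2,589 × $2.24 = $5,799.36.
Total = $0.00 + $0.00 + $1,528.93 + $5,799.36 = $7,328.29.

$7,328.29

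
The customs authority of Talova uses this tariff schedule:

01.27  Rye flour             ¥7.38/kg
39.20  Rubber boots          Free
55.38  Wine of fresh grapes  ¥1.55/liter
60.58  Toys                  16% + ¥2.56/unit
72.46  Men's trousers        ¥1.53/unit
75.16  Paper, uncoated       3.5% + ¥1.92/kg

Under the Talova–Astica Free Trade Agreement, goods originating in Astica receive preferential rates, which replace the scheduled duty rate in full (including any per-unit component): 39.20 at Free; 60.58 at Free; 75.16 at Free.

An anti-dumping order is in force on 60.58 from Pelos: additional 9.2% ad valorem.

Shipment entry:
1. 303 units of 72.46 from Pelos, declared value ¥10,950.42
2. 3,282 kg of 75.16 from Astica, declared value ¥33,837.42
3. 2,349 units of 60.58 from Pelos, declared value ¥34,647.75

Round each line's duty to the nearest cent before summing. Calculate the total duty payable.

Line 1 (72.46, Pelos, 303 units, ¥10,950.42):
Base rate for 72.46 is ¥1.53/unit.
Duty = 303 × ¥1.53 = ¥463.59.
Line 2 (75.16, Astica, 3,282 kg, ¥33,837.42):
Base rate for 75.16 is 3.5% + ¥1.92/kg.
Origin Astica qualifies under the Talova–Astica agreement and 75.16 is covered: preferential rate Free applies instead.
Duty = ¥33,837.42 × 0% = ¥0.00.
Line 3 (60.58, Pelos, 2,349 units, ¥34,647.75):
Base rate for 60.58 is 16% + ¥2.56/unit.
60.58 has an FTA preferential rate, but origin Pelos is not Astica; base rate stands.
Additional duty on 60.58 from Pelos: +9.2%. Applied ad valorem rate: 16% + 9.2% = 25.2%.
Duty = ¥34,647.75 × 25.2% + 2,349 × ¥2.56 = ¥14,744.67.
Total = ¥463.59 + ¥0.00 + ¥14,744.67 = ¥15,208.26.

¥15,208.26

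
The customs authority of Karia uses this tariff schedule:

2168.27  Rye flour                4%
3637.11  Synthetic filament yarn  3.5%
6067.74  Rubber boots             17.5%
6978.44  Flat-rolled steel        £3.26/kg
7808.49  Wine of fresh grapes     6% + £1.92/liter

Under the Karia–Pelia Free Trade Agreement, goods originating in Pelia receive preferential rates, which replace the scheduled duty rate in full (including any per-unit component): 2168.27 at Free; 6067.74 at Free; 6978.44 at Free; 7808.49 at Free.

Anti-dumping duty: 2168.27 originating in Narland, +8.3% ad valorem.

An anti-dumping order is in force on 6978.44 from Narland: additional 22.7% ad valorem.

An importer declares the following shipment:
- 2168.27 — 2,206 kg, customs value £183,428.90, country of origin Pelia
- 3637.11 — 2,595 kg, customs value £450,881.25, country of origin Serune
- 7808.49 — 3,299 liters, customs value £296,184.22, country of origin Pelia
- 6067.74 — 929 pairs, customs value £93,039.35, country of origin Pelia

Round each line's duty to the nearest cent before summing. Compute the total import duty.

£15,780.84

Line 1 (2168.27, Pelia, 2,206 kg, £183,428.90):
Base rate for 2168.27 is 4%.
Origin Pelia qualifies under the Karia–Pelia agreement and 2168.27 is covered: preferential rate Free applies instead.
The additional-duty order on 2168.27 targets Narland, not Pelia; it does not apply.
Duty = £183,428.90 × 0% = £0.00.
Line 2 (3637.11, Serune, 2,595 kg, £450,881.25):
Base rate for 3637.11 is 3.5%.
Duty = £450,881.25 × 3.5% = £15,780.84.
Line 3 (7808.49, Pelia, 3,299 liters, £296,184.22):
Base rate for 7808.49 is 6% + £1.92/liter.
Origin Pelia qualifies under the Karia–Pelia agreement and 7808.49 is covered: preferential rate Free applies instead.
Duty = £296,184.22 × 0% = £0.00.
Line 4 (6067.74, Pelia, 929 pairs, £93,039.35):
Base rate for 6067.74 is 17.5%.
Origin Pelia qualifies under the Karia–Pelia agreement and 6067.74 is covered: preferential rate Free applies instead.
Duty = £93,039.35 × 0% = £0.00.
Total = £0.00 + £15,780.84 + £0.00 + £0.00 = £15,780.84.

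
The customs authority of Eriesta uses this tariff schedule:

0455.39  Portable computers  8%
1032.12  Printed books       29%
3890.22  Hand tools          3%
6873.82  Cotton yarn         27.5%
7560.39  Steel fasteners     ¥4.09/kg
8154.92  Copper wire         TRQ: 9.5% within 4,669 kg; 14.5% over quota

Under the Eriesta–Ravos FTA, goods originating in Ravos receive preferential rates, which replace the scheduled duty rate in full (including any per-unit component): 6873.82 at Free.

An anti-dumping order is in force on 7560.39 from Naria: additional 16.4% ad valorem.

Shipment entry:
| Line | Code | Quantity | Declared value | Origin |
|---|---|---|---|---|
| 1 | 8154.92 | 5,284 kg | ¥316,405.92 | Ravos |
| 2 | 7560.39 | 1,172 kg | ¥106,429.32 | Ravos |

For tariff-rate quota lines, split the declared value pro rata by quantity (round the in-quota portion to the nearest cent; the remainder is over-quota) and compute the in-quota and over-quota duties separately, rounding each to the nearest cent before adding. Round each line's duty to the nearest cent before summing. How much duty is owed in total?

¥36,693.35

Line 1 (8154.92, Ravos, 5,284 kg, ¥316,405.92):
Code 8154.92 is under a tariff-rate quota (threshold 4,669 kg). In-quota: 4,669 kg at 9.5%; over-quota: 615 kg at 14.5%.
Pro-rata value split: in-quota = ¥316,405.92 × 4,669/5,284 = ¥279,579.72; over-quota = ¥316,405.92 − ¥279,579.72 = ¥36,826.20.
In-quota duty = ¥279,579.72 × 9.5% = ¥26,560.07. Over-quota duty = ¥36,826.20 × 14.5% = ¥5,339.80.
Line duty = ¥26,560.07 + ¥5,339.80 = ¥31,899.87.
Line 2 (7560.39, Ravos, 1,172 kg, ¥106,429.32):
Base rate for 7560.39 is ¥4.09/kg.
Origin Ravos is the FTA partner but 7560.39 is not on the preference list; base rate stands.
The additional-duty order on 7560.39 targets Naria, not Ravos; it does not apply.
Duty = 1,172 × ¥4.09 = ¥4,793.48.
Total = ¥31,899.87 + ¥4,793.48 = ¥36,693.35.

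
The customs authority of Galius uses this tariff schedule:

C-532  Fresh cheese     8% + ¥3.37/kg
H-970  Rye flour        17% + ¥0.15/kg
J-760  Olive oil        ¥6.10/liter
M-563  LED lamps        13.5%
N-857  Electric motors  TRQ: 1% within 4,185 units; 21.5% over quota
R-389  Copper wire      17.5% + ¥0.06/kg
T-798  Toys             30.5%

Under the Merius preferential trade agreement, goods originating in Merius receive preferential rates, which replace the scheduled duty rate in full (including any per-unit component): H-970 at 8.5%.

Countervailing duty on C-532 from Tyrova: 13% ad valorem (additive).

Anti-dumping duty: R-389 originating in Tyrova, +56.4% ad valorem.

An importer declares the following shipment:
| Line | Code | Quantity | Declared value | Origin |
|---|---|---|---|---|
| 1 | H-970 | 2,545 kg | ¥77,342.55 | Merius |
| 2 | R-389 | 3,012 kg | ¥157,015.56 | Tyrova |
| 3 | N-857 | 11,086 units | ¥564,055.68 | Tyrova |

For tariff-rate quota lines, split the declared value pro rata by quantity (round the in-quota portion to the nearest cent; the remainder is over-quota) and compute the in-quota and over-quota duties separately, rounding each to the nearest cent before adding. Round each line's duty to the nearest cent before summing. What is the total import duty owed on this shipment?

Line 1 (H-970, Merius, 2,545 kg, ¥77,342.55):
Base rate for H-970 is 17% + ¥0.15/kg.
Origin Merius qualifies under the Galius–Merius agreement and H-970 is covered: preferential rate 8.5% applies instead.
Duty = ¥77,342.55 × 8.5% = ¥6,574.12.
Line 2 (R-389, Tyrova, 3,012 kg, ¥157,015.56):
Base rate for R-389 is 17.5% + ¥0.06/kg.
Additional duty on R-389 from Tyrova: +56.4%. Applied ad valorem rate: 17.5% + 56.4% = 73.9%.
Duty = ¥157,015.56 × 73.9% + 3,012 × ¥0.06 = ¥116,215.22.
Line 3 (N-857, Tyrova, 11,086 units, ¥564,055.68):
Code N-857 is under a tariff-rate quota (threshold 4,185 units). In-quota: 4,185 units at 1%; over-quota: 6,901 units at 21.5%.
Pro-rata value split: in-quota = ¥564,055.68 × 4,185/11,086 = ¥212,932.80; over-quota = ¥564,055.68 − ¥212,932.80 = ¥351,122.88.
In-quota duty = ¥212,932.80 × 1% = ¥2,129.33. Over-quota duty = ¥351,122.88 × 21.5% = ¥75,491.42.
Line duty = ¥2,129.33 + ¥75,491.42 = ¥77,620.75.
Total = ¥6,574.12 + ¥116,215.22 + ¥77,620.75 = ¥200,410.09.

¥200,410.09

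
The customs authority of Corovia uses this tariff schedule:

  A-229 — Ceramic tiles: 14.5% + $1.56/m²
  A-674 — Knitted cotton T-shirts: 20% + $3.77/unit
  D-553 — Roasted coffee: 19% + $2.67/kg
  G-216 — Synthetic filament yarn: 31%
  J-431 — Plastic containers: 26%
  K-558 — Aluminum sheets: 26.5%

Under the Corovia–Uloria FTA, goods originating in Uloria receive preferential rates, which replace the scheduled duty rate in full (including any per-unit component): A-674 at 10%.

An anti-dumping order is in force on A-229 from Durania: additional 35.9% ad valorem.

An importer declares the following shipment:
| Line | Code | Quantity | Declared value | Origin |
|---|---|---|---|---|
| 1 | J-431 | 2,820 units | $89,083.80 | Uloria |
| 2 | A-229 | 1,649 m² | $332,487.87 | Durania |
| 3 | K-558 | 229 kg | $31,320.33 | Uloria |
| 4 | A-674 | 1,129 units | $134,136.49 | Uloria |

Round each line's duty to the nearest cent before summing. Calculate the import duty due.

$215,021.66

Line 1 (J-431, Uloria, 2,820 units, $89,083.80):
Base rate for J-431 is 26%.
Origin Uloria is the FTA partner but J-431 is not on the preference list; base rate stands.
Duty = $89,083.80 × 26% = $23,161.79.
Line 2 (A-229, Durania, 1,649 m², $332,487.87):
Base rate for A-229 is 14.5% + $1.56/m².
Additional duty on A-229 from Durania: +35.9%. Applied ad valorem rate: 14.5% + 35.9% = 50.4%.
Duty = $332,487.87 × 50.4% + 1,649 × $1.56 = $170,146.33.
Line 3 (K-558, Uloria, 229 kg, $31,320.33):
Base rate for K-558 is 26.5%.
Origin Uloria is the FTA partner but K-558 is not on the preference list; base rate stands.
Duty = $31,320.33 × 26.5% = $8,299.89.
Line 4 (A-674, Uloria, 1,129 units, $134,136.49):
Base rate for A-674 is 20% + $3.77/unit.
Origin Uloria qualifies under the Corovia–Uloria agreement and A-674 is covered: preferential rate 10% applies instead.
Duty = $134,136.49 × 10% = $13,413.65.
Total = $23,161.79 + $170,146.33 + $8,299.89 + $13,413.65 = $215,021.66.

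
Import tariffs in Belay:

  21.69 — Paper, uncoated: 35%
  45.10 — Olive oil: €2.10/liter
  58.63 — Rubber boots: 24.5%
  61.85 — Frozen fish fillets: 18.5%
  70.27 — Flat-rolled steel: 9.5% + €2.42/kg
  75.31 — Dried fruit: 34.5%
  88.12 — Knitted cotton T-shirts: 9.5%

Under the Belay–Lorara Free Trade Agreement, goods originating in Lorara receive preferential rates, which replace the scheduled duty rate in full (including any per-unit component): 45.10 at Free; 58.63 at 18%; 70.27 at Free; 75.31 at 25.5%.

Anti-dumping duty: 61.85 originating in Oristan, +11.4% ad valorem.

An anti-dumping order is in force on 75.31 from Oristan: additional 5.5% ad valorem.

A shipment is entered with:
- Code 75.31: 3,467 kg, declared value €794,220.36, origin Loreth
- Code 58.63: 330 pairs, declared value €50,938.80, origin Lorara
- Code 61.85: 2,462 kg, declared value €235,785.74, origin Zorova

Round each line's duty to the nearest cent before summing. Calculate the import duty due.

Line 1 (75.31, Loreth, 3,467 kg, €794,220.36):
Base rate for 75.31 is 34.5%.
75.31 has an FTA preferential rate, but origin Loreth is not Lorara; base rate stands.
The additional-duty order on 75.31 targets Oristan, not Loreth; it does not apply.
Duty = €794,220.36 × 34.5% = €274,006.02.
Line 2 (58.63, Lorara, 330 pairs, €50,938.80):
Base rate for 58.63 is 24.5%.
Origin Lorara qualifies under the Belay–Lorara agreement and 58.63 is covered: preferential rate 18% applies instead.
Duty = €50,938.80 × 18% = €9,168.98.
Line 3 (61.85, Zorova, 2,462 kg, €235,785.74):
Base rate for 61.85 is 18.5%.
The additional-duty order on 61.85 targets Oristan, not Zorova; it does not apply.
Duty = €235,785.74 × 18.5% = €43,620.36.
Total = €274,006.02 + €9,168.98 + €43,620.36 = €326,795.36.

€326,795.36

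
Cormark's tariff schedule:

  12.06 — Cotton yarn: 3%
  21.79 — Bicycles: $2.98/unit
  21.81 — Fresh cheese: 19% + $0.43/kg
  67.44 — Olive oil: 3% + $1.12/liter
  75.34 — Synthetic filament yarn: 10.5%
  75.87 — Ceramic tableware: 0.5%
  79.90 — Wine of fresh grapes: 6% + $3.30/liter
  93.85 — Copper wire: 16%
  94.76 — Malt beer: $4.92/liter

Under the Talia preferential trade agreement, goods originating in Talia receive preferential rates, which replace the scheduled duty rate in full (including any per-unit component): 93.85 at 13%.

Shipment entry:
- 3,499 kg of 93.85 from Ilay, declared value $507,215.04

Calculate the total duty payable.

$81,154.41

Line 1 (93.85, Ilay, 3,499 kg, $507,215.04):
Base rate for 93.85 is 16%.
93.85 has an FTA preferential rate, but origin Ilay is not Talia; base rate stands.
Duty = $507,215.04 × 16% = $81,154.41.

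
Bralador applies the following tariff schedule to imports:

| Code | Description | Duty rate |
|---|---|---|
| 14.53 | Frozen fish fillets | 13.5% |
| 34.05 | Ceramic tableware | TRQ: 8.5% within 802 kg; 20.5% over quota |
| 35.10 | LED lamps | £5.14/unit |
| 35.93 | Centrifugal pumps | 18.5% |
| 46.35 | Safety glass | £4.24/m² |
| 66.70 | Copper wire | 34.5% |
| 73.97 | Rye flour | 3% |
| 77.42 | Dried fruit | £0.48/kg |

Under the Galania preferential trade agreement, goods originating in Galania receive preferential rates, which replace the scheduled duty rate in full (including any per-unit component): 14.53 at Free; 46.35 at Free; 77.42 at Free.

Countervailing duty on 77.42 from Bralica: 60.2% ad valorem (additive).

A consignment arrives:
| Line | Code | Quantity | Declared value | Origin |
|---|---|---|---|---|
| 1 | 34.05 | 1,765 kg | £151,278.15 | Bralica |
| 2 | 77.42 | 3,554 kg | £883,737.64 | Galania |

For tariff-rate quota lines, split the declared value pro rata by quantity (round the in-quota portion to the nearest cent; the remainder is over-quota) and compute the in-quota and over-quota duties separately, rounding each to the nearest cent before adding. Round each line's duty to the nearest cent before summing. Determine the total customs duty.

Line 1 (34.05, Bralica, 1,765 kg, £151,278.15):
Code 34.05 is under a tariff-rate quota (threshold 802 kg). In-quota: 802 kg at 8.5%; over-quota: 963 kg at 20.5%.
Pro-rata value split: in-quota = £151,278.15 × 802/1,765 = £68,739.42; over-quota = £151,278.15 − £68,739.42 = £82,538.73.
In-quota duty = £68,739.42 × 8.5% = £5,842.85. Over-quota duty = £82,538.73 × 20.5% = £16,920.44.
Line duty = £5,842.85 + £16,920.44 = £22,763.29.
Line 2 (77.42, Galania, 3,554 kg, £883,737.64):
Base rate for 77.42 is £0.48/kg.
Origin Galania qualifies under the Bralador–Galania agreement and 77.42 is covered: preferential rate Free applies instead.
The additional-duty order on 77.42 targets Bralica, not Galania; it does not apply.
Duty = £883,737.64 × 0% = £0.00.
Total = £22,763.29 + £0.00 = £22,763.29.

£22,763.29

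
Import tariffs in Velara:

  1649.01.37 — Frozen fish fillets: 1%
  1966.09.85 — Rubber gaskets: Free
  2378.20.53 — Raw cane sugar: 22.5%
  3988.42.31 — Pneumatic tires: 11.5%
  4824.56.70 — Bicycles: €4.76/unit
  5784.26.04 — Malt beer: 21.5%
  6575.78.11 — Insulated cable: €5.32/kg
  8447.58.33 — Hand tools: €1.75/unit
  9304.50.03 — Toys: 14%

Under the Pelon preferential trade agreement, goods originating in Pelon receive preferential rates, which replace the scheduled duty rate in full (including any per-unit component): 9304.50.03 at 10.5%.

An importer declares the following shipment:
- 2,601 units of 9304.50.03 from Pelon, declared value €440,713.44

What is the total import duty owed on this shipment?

Line 1 (9304.50.03, Pelon, 2,601 units, €440,713.44):
Base rate for 9304.50.03 is 14%.
Origin Pelon qualifies under the Velara–Pelon agreement and 9304.50.03 is covered: preferential rate 10.5% applies instead.
Duty = €440,713.44 × 10.5% = €46,274.91.

€46,274.91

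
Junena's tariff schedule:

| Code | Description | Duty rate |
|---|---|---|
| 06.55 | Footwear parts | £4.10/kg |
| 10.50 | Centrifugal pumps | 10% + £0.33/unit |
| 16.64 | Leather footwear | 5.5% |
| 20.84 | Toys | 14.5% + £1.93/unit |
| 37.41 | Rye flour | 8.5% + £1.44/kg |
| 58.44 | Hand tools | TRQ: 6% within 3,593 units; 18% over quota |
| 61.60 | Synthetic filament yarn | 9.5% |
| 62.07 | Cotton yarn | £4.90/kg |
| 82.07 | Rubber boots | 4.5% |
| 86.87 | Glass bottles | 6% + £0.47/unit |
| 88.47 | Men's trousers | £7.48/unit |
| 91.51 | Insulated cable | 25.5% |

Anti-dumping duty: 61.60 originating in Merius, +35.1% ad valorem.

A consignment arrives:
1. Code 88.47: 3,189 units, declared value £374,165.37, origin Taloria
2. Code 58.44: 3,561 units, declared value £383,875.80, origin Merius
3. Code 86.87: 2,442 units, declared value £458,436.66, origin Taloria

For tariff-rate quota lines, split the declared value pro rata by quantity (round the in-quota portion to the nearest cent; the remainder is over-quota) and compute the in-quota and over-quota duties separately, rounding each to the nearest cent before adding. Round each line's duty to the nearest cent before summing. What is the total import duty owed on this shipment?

£75,540.21

Line 1 (88.47, Taloria, 3,189 units, £374,165.37):
Base rate for 88.47 is £7.48/unit.
Duty = 3,189 × £7.48 = £23,853.72.
Line 2 (58.44, Merius, 3,561 units, £383,875.80):
Code 58.44 is under a tariff-rate quota (threshold 3,593 units). Quantity 3,561 units is within the quota, so the in-quota rate 6% applies to the full value.
Duty = £383,875.80 × 6% = £23,032.55.
Line 3 (86.87, Taloria, 2,442 units, £458,436.66):
Base rate for 86.87 is 6% + £0.47/unit.
Duty = £458,436.66 × 6% + 2,442 × £0.47 = £28,653.94.
Total = £23,853.72 + £23,032.55 + £28,653.94 = £75,540.21.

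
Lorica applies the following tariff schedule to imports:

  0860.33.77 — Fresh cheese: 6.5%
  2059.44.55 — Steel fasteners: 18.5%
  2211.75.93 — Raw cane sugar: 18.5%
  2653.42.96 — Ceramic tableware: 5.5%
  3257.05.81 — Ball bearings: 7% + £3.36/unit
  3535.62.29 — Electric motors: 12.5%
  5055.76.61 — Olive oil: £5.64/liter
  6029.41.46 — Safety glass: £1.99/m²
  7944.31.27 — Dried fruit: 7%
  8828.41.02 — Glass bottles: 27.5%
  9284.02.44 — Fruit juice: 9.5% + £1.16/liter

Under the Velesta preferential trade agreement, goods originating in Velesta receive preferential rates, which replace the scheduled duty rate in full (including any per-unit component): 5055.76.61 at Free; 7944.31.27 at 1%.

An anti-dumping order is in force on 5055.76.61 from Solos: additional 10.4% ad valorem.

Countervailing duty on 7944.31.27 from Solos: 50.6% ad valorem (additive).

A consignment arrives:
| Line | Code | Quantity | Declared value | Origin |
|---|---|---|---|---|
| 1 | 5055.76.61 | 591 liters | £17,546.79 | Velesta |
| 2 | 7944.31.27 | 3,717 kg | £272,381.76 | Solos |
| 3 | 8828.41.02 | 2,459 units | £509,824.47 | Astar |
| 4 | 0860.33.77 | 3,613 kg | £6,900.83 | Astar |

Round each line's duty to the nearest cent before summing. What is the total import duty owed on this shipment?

£297,542.17

Line 1 (5055.76.61, Velesta, 591 liters, £17,546.79):
Base rate for 5055.76.61 is £5.64/liter.
Origin Velesta qualifies under the Lorica–Velesta agreement and 5055.76.61 is covered: preferential rate Free applies instead.
The additional-duty order on 5055.76.61 targets Solos, not Velesta; it does not apply.
Duty = £17,546.79 × 0% = £0.00.
Line 2 (7944.31.27, Solos, 3,717 kg, £272,381.76):
Base rate for 7944.31.27 is 7%.
7944.31.27 has an FTA preferential rate, but origin Solos is not Velesta; base rate stands.
Additional duty on 7944.31.27 from Solos: +50.6%. Applied ad valorem rate: 7% + 50.6% = 57.6%.
Duty = £272,381.76 × 57.6% = £156,891.89.
Line 3 (8828.41.02, Astar, 2,459 units, £509,824.47):
Base rate for 8828.41.02 is 27.5%.
Duty = £509,824.47 × 27.5% = £140,201.73.
Line 4 (0860.33.77, Astar, 3,613 kg, £6,900.83):
Base rate for 0860.33.77 is 6.5%.
Duty = £6,900.83 × 6.5% = £448.55.
Total = £0.00 + £156,891.89 + £140,201.73 + £448.55 = £297,542.17.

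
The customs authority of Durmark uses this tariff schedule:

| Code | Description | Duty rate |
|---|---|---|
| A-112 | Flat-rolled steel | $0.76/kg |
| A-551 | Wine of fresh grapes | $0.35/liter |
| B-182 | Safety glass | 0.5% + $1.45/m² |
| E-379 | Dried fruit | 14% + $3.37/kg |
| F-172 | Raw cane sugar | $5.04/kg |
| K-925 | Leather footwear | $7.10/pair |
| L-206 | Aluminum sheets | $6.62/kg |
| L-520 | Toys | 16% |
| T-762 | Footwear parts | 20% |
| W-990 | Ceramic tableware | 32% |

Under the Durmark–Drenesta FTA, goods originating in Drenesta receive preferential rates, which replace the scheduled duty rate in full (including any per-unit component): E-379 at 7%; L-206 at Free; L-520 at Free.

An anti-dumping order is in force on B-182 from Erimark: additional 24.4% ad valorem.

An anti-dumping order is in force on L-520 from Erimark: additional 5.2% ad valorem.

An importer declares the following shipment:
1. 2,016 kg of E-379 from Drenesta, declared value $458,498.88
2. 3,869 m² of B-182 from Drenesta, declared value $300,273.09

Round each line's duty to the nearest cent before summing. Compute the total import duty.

$39,206.34

Line 1 (E-379, Drenesta, 2,016 kg, $458,498.88):
Base rate for E-379 is 14% + $3.37/kg.
Origin Drenesta qualifies under the Durmark–Drenesta agreement and E-379 is covered: preferential rate 7% applies instead.
Duty = $458,498.88 × 7% = $32,094.92.
Line 2 (B-182, Drenesta, 3,869 m², $300,273.09):
Base rate for B-182 is 0.5% + $1.45/m².
Origin Drenesta is the FTA partner but B-182 is not on the preference list; base rate stands.
The additional-duty order on B-182 targets Erimark, not Drenesta; it does not apply.
Duty = $300,273.09 × 0.5% + 3,869 × $1.45 = $7,111.42.
Total = $32,094.92 + $7,111.42 = $39,206.34.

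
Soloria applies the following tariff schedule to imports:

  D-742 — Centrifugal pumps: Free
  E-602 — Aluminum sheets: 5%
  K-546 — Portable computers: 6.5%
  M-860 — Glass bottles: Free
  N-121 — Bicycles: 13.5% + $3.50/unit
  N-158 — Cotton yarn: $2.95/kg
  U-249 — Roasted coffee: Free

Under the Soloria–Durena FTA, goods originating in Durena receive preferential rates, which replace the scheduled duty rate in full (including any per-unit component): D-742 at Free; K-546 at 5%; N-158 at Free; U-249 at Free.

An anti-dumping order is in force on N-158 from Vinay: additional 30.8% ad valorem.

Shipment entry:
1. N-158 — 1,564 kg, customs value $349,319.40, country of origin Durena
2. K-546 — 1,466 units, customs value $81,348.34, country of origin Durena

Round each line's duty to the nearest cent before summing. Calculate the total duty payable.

Line 1 (N-158, Durena, 1,564 kg, $349,319.40):
Base rate for N-158 is $2.95/kg.
Origin Durena qualifies under the Soloria–Durena agreement and N-158 is covered: preferential rate Free applies instead.
The additional-duty order on N-158 targets Vinay, not Durena; it does not apply.
Duty = $349,319.40 × 0% = $0.00.
Line 2 (K-546, Durena, 1,466 units, $81,348.34):
Base rate for K-546 is 6.5%.
Origin Durena qualifies under the Soloria–Durena agreement and K-546 is covered: preferential rate 5% applies instead.
Duty = $81,348.34 × 5% = $4,067.42.
Total = $0.00 + $4,067.42 = $4,067.42.

$4,067.42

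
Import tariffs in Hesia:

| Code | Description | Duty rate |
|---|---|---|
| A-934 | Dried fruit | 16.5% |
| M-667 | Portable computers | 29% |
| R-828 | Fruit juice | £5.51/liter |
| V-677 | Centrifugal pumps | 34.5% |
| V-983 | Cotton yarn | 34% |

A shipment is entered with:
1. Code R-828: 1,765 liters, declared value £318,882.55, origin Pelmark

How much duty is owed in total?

£9,725.15

Line 1 (R-828, Pelmark, 1,765 liters, £318,882.55):
Base rate for R-828 is £5.51/liter.
Duty = 1,765 × £5.51 = £9,725.15.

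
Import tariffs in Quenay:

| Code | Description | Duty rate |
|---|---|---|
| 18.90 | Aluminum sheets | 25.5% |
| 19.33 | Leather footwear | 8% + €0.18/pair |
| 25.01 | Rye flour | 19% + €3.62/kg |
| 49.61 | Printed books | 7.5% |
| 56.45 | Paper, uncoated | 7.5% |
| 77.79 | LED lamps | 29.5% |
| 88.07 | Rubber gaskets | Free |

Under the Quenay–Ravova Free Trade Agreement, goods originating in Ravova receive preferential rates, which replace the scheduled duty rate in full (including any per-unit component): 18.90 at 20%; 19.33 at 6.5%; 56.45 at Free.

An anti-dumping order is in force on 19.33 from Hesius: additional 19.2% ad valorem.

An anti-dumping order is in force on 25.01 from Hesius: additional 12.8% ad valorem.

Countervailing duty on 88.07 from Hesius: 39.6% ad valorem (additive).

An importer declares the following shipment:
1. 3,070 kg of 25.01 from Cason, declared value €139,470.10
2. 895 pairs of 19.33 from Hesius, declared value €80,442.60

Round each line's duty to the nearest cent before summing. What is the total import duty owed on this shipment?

Line 1 (25.01, Cason, 3,070 kg, €139,470.10):
Base rate for 25.01 is 19% + €3.62/kg.
The additional-duty order on 25.01 targets Hesius, not Cason; it does not apply.
Duty = €139,470.10 × 19% + 3,070 × €3.62 = €37,612.72.
Line 2 (19.33, Hesius, 895 pairs, €80,442.60):
Base rate for 19.33 is 8% + €0.18/pair.
19.33 has an FTA preferential rate, but origin Hesius is not Ravova; base rate stands.
Additional duty on 19.33 from Hesius: +19.2%. Applied ad valorem rate: 8% + 19.2% = 27.2%.
Duty = €80,442.60 × 27.2% + 895 × €0.18 = €22,041.49.
Total = €37,612.72 + €22,041.49 = €59,654.21.

€59,654.21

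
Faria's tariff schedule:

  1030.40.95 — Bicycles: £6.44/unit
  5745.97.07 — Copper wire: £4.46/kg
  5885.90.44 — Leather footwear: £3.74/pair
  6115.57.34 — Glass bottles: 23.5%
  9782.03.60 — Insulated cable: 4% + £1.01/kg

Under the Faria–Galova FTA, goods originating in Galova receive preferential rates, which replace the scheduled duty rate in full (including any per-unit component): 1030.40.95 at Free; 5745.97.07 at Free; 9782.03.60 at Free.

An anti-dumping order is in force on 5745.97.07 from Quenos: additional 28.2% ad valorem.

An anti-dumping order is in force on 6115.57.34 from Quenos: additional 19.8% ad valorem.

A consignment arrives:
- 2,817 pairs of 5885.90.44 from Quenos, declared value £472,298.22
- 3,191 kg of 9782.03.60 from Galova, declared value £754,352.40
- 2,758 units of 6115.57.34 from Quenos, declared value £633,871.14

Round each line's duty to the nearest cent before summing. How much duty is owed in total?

£285,001.78

Line 1 (5885.90.44, Quenos, 2,817 pairs, £472,298.22):
Base rate for 5885.90.44 is £3.74/pair.
Duty = 2,817 × £3.74 = £10,535.58.
Line 2 (9782.03.60, Galova, 3,191 kg, £754,352.40):
Base rate for 9782.03.60 is 4% + £1.01/kg.
Origin Galova qualifies under the Faria–Galova agreement and 9782.03.60 is covered: preferential rate Free applies instead.
Duty = £754,352.40 × 0% = £0.00.
Line 3 (6115.57.34, Quenos, 2,758 units, £633,871.14):
Base rate for 6115.57.34 is 23.5%.
Additional duty on 6115.57.34 from Quenos: +19.8%. Applied ad valorem rate: 23.5% + 19.8% = 43.3%.
Duty = £633,871.14 × 43.3% = £274,466.20.
Total = £10,535.58 + £0.00 + £274,466.20 = £285,001.78.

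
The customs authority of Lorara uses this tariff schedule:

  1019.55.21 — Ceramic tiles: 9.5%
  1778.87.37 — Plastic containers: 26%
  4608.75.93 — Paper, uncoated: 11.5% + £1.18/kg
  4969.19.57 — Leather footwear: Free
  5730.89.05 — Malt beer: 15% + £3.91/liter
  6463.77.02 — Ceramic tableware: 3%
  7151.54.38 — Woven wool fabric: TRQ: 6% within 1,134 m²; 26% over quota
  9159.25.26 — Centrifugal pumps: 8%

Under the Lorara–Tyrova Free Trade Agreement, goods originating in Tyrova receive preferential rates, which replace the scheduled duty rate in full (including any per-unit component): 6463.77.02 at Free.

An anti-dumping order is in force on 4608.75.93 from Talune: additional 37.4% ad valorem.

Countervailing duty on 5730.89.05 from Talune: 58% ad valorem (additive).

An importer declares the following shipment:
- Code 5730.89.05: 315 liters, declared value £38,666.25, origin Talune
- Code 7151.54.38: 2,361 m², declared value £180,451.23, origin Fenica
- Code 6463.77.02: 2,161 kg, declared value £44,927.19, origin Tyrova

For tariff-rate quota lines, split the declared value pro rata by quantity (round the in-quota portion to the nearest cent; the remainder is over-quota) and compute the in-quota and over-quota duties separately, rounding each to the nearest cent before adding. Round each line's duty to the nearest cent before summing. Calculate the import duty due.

Line 1 (5730.89.05, Talune, 315 liters, £38,666.25):
Base rate for 5730.89.05 is 15% + £3.91/liter.
Additional duty on 5730.89.05 from Talune: +58%. Applied ad valorem rate: 15% + 58% = 73%.
Duty = £38,666.25 × 73% + 315 × £3.91 = £29,458.01.
Line 2 (7151.54.38, Fenica, 2,361 m², £180,451.23):
Code 7151.54.38 is under a tariff-rate quota (threshold 1,134 m²). In-quota: 1,134 m² at 6%; over-quota: 1,227 m² at 26%.
Pro-rata value split: in-quota = £180,451.23 × 1,134/2,361 = £86,671.62; over-quota = £180,451.23 − £86,671.62 = £93,779.61.
In-quota duty = £86,671.62 × 6% = £5,200.30. Over-quota duty = £93,779.61 × 26% = £24,382.70.
Line duty = £5,200.30 + £24,382.70 = £29,583.00.
Line 3 (6463.77.02, Tyrova, 2,161 kg, £44,927.19):
Base rate for 6463.77.02 is 3%.
Origin Tyrova qualifies under the Lorara–Tyrova agreement and 6463.77.02 is covered: preferential rate Free applies instead.
Duty = £44,927.19 × 0% = £0.00.
Total = £29,458.01 + £29,583.00 + £0.00 = £59,041.01.

£59,041.01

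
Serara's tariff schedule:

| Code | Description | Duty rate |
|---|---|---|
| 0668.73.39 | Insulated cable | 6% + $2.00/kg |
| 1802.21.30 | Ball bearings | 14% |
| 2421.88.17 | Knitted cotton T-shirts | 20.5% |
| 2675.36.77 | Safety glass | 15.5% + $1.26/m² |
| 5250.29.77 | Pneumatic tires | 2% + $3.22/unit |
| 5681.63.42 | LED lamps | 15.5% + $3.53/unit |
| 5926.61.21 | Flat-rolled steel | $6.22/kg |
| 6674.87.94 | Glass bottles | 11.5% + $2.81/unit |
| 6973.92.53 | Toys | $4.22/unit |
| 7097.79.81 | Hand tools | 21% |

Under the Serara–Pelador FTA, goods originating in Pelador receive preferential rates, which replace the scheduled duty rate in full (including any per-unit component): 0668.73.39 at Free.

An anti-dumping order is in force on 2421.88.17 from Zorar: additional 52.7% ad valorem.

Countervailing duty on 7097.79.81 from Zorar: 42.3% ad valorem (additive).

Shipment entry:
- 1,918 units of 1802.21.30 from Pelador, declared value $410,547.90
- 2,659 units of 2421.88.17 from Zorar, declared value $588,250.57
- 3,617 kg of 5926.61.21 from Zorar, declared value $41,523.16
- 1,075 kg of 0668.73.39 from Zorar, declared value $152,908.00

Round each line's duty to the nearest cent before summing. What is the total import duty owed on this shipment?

Line 1 (1802.21.30, Pelador, 1,918 units, $410,547.90):
Base rate for 1802.21.30 is 14%.
Origin Pelador is the FTA partner but 1802.21.30 is not on the preference list; base rate stands.
Duty = $410,547.90 × 14% = $57,476.71.
Line 2 (2421.88.17, Zorar, 2,659 units, $588,250.57):
Base rate for 2421.88.17 is 20.5%.
Additional duty on 2421.88.17 from Zorar: +52.7%. Applied ad valorem rate: 20.5% + 52.7% = 73.2%.
Duty = $588,250.57 × 73.2% = $430,599.42.
Line 3 (5926.61.21, Zorar, 3,617 kg, $41,523.16):
Base rate for 5926.61.21 is $6.22/kg.
Duty = 3,617 × $6.22 = $22,497.74.
Line 4 (0668.73.39, Zorar, 1,075 kg, $152,908.00):
Base rate for 0668.73.39 is 6% + $2.00/kg.
0668.73.39 has an FTA preferential rate, but origin Zorar is not Pelador; base rate stands.
Duty = $152,908.00 × 6% + 1,075 × $2.00 = $11,324.48.
Total = $57,476.71 + $430,599.42 + $22,497.74 + $11,324.48 = $521,898.35.

$521,898.35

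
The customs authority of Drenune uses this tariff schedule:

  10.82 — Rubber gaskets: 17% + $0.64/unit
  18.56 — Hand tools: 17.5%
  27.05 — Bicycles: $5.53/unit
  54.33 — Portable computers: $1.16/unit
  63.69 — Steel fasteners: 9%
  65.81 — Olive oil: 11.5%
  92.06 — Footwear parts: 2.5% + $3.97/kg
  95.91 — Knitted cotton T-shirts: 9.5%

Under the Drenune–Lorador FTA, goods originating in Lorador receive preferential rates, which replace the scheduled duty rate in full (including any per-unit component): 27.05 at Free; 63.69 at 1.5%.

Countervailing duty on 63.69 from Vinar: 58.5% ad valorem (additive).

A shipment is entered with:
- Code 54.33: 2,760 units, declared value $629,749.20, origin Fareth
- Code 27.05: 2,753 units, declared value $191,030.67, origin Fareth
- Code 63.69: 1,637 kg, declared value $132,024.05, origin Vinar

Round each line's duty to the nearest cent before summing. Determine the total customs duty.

Line 1 (54.33, Fareth, 2,760 units, $629,749.20):
Base rate for 54.33 is $1.16/unit.
Duty = 2,760 × $1.16 = $3,201.60.
Line 2 (27.05, Fareth, 2,753 units, $191,030.67):
Base rate for 27.05 is $5.53/unit.
27.05 has an FTA preferential rate, but origin Fareth is not Lorador; base rate stands.
Duty = 2,753 × $5.53 = $15,224.09.
Line 3 (63.69, Vinar, 1,637 kg, $132,024.05):
Base rate for 63.69 is 9%.
63.69 has an FTA preferential rate, but origin Vinar is not Lorador; base rate stands.
Additional duty on 63.69 from Vinar: +58.5%. Applied ad valorem rate: 9% + 58.5% = 67.5%.
Duty = $132,024.05 × 67.5% = $89,116.23.
Total = $3,201.60 + $15,224.09 + $89,116.23 = $107,541.92.

$107,541.92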